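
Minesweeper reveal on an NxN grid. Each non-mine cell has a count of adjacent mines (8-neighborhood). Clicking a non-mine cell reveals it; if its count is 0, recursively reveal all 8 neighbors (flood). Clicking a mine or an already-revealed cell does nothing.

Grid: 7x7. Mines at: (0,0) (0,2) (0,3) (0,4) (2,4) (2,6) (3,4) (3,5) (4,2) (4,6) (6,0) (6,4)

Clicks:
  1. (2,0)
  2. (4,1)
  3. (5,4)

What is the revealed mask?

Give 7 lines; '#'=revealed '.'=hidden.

Answer: .......
####...
####...
####...
##.....
##..#..
.......

Derivation:
Click 1 (2,0) count=0: revealed 16 new [(1,0) (1,1) (1,2) (1,3) (2,0) (2,1) (2,2) (2,3) (3,0) (3,1) (3,2) (3,3) (4,0) (4,1) (5,0) (5,1)] -> total=16
Click 2 (4,1) count=1: revealed 0 new [(none)] -> total=16
Click 3 (5,4) count=1: revealed 1 new [(5,4)] -> total=17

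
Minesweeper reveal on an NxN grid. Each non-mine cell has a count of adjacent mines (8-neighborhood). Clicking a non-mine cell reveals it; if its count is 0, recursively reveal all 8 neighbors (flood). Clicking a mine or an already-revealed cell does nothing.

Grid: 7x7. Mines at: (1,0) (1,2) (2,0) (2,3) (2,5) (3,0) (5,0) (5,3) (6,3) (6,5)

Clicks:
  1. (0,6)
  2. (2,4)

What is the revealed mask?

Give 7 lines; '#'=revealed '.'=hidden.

Answer: ...####
...####
....#..
.......
.......
.......
.......

Derivation:
Click 1 (0,6) count=0: revealed 8 new [(0,3) (0,4) (0,5) (0,6) (1,3) (1,4) (1,5) (1,6)] -> total=8
Click 2 (2,4) count=2: revealed 1 new [(2,4)] -> total=9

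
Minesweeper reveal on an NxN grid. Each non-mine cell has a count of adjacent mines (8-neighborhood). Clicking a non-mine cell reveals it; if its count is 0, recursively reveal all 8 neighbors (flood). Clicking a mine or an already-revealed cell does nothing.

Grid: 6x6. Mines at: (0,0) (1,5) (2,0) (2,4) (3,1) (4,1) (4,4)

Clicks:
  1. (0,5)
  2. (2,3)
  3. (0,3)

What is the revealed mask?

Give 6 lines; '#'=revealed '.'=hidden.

Answer: .#####
.####.
.###..
......
......
......

Derivation:
Click 1 (0,5) count=1: revealed 1 new [(0,5)] -> total=1
Click 2 (2,3) count=1: revealed 1 new [(2,3)] -> total=2
Click 3 (0,3) count=0: revealed 10 new [(0,1) (0,2) (0,3) (0,4) (1,1) (1,2) (1,3) (1,4) (2,1) (2,2)] -> total=12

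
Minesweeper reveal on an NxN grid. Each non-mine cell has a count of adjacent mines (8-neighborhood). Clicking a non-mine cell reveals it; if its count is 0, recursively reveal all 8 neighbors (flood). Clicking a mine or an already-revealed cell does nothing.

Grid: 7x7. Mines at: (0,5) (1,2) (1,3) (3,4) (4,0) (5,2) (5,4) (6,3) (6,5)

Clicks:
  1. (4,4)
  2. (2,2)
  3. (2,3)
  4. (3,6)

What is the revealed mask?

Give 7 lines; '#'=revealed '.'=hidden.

Click 1 (4,4) count=2: revealed 1 new [(4,4)] -> total=1
Click 2 (2,2) count=2: revealed 1 new [(2,2)] -> total=2
Click 3 (2,3) count=3: revealed 1 new [(2,3)] -> total=3
Click 4 (3,6) count=0: revealed 10 new [(1,5) (1,6) (2,5) (2,6) (3,5) (3,6) (4,5) (4,6) (5,5) (5,6)] -> total=13

Answer: .......
.....##
..##.##
.....##
....###
.....##
.......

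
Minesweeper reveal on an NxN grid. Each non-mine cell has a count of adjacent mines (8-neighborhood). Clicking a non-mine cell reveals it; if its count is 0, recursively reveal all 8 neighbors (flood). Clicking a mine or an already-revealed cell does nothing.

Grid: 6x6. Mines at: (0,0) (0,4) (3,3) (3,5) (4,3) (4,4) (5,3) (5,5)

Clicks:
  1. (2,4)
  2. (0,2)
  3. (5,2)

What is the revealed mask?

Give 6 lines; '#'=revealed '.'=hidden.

Click 1 (2,4) count=2: revealed 1 new [(2,4)] -> total=1
Click 2 (0,2) count=0: revealed 20 new [(0,1) (0,2) (0,3) (1,0) (1,1) (1,2) (1,3) (2,0) (2,1) (2,2) (2,3) (3,0) (3,1) (3,2) (4,0) (4,1) (4,2) (5,0) (5,1) (5,2)] -> total=21
Click 3 (5,2) count=2: revealed 0 new [(none)] -> total=21

Answer: .###..
####..
#####.
###...
###...
###...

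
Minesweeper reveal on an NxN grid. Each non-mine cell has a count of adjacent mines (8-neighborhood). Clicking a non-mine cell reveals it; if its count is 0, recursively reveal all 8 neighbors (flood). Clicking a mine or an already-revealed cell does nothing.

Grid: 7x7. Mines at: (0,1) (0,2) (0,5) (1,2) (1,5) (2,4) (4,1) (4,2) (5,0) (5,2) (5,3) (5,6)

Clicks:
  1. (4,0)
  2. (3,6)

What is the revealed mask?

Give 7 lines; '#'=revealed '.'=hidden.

Answer: .......
.......
.....##
.....##
#....##
.......
.......

Derivation:
Click 1 (4,0) count=2: revealed 1 new [(4,0)] -> total=1
Click 2 (3,6) count=0: revealed 6 new [(2,5) (2,6) (3,5) (3,6) (4,5) (4,6)] -> total=7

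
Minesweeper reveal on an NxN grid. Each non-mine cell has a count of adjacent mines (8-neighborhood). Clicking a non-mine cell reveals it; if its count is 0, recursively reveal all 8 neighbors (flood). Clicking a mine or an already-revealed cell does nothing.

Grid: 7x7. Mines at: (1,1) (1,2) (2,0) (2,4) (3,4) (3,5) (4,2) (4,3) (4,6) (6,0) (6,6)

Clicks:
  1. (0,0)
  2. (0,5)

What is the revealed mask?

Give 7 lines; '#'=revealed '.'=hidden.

Click 1 (0,0) count=1: revealed 1 new [(0,0)] -> total=1
Click 2 (0,5) count=0: revealed 10 new [(0,3) (0,4) (0,5) (0,6) (1,3) (1,4) (1,5) (1,6) (2,5) (2,6)] -> total=11

Answer: #..####
...####
.....##
.......
.......
.......
.......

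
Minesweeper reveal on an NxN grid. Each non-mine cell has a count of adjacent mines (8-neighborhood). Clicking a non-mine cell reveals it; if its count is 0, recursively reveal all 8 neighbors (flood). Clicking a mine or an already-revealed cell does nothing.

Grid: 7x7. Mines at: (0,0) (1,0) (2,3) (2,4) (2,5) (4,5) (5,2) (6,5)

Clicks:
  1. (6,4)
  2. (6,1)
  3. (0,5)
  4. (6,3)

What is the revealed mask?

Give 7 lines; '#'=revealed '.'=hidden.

Answer: .######
.######
.......
.......
.......
.......
.#.##..

Derivation:
Click 1 (6,4) count=1: revealed 1 new [(6,4)] -> total=1
Click 2 (6,1) count=1: revealed 1 new [(6,1)] -> total=2
Click 3 (0,5) count=0: revealed 12 new [(0,1) (0,2) (0,3) (0,4) (0,5) (0,6) (1,1) (1,2) (1,3) (1,4) (1,5) (1,6)] -> total=14
Click 4 (6,3) count=1: revealed 1 new [(6,3)] -> total=15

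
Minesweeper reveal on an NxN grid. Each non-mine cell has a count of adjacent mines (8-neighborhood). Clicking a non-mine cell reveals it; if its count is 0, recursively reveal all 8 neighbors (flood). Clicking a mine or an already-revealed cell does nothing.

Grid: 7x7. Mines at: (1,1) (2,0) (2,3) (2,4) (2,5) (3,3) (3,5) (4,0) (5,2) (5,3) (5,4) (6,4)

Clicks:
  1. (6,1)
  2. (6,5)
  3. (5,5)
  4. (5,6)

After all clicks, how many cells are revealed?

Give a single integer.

Answer: 7

Derivation:
Click 1 (6,1) count=1: revealed 1 new [(6,1)] -> total=1
Click 2 (6,5) count=2: revealed 1 new [(6,5)] -> total=2
Click 3 (5,5) count=2: revealed 1 new [(5,5)] -> total=3
Click 4 (5,6) count=0: revealed 4 new [(4,5) (4,6) (5,6) (6,6)] -> total=7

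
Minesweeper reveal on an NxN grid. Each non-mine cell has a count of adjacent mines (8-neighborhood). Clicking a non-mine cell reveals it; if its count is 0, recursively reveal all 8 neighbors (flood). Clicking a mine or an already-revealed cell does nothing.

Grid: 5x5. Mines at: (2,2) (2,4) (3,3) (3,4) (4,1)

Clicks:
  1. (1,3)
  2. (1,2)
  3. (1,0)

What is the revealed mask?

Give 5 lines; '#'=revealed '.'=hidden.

Answer: #####
#####
##...
##...
.....

Derivation:
Click 1 (1,3) count=2: revealed 1 new [(1,3)] -> total=1
Click 2 (1,2) count=1: revealed 1 new [(1,2)] -> total=2
Click 3 (1,0) count=0: revealed 12 new [(0,0) (0,1) (0,2) (0,3) (0,4) (1,0) (1,1) (1,4) (2,0) (2,1) (3,0) (3,1)] -> total=14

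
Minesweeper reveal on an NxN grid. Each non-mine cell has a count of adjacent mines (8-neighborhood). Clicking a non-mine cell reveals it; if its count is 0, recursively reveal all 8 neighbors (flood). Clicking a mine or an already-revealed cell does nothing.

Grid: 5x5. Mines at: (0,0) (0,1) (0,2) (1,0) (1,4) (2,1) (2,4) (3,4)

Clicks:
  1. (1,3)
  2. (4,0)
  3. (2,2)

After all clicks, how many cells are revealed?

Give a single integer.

Click 1 (1,3) count=3: revealed 1 new [(1,3)] -> total=1
Click 2 (4,0) count=0: revealed 8 new [(3,0) (3,1) (3,2) (3,3) (4,0) (4,1) (4,2) (4,3)] -> total=9
Click 3 (2,2) count=1: revealed 1 new [(2,2)] -> total=10

Answer: 10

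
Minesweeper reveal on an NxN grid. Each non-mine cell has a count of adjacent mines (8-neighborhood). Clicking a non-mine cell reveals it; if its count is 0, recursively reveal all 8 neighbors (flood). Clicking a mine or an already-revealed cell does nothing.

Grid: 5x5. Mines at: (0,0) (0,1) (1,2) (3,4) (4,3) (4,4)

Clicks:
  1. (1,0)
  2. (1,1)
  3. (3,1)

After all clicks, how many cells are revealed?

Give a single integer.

Answer: 11

Derivation:
Click 1 (1,0) count=2: revealed 1 new [(1,0)] -> total=1
Click 2 (1,1) count=3: revealed 1 new [(1,1)] -> total=2
Click 3 (3,1) count=0: revealed 9 new [(2,0) (2,1) (2,2) (3,0) (3,1) (3,2) (4,0) (4,1) (4,2)] -> total=11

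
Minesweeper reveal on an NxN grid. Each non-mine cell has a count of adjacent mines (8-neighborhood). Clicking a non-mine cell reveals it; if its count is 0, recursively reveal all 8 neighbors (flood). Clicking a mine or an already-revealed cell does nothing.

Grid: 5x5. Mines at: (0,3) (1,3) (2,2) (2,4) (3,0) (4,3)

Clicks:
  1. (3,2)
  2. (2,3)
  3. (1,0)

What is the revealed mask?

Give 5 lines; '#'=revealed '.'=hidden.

Answer: ###..
###..
##.#.
..#..
.....

Derivation:
Click 1 (3,2) count=2: revealed 1 new [(3,2)] -> total=1
Click 2 (2,3) count=3: revealed 1 new [(2,3)] -> total=2
Click 3 (1,0) count=0: revealed 8 new [(0,0) (0,1) (0,2) (1,0) (1,1) (1,2) (2,0) (2,1)] -> total=10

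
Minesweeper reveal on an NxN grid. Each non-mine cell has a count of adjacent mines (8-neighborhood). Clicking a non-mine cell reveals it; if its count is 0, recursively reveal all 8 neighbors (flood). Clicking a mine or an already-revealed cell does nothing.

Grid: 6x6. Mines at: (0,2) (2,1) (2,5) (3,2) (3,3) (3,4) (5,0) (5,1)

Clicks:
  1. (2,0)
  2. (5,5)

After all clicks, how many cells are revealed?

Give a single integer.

Answer: 9

Derivation:
Click 1 (2,0) count=1: revealed 1 new [(2,0)] -> total=1
Click 2 (5,5) count=0: revealed 8 new [(4,2) (4,3) (4,4) (4,5) (5,2) (5,3) (5,4) (5,5)] -> total=9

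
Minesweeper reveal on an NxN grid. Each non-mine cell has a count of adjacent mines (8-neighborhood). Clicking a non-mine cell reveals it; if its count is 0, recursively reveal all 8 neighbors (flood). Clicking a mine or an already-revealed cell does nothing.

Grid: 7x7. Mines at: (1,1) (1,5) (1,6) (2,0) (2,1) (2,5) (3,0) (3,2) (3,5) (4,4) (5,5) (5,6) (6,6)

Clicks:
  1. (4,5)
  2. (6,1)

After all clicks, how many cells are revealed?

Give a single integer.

Click 1 (4,5) count=4: revealed 1 new [(4,5)] -> total=1
Click 2 (6,1) count=0: revealed 14 new [(4,0) (4,1) (4,2) (4,3) (5,0) (5,1) (5,2) (5,3) (5,4) (6,0) (6,1) (6,2) (6,3) (6,4)] -> total=15

Answer: 15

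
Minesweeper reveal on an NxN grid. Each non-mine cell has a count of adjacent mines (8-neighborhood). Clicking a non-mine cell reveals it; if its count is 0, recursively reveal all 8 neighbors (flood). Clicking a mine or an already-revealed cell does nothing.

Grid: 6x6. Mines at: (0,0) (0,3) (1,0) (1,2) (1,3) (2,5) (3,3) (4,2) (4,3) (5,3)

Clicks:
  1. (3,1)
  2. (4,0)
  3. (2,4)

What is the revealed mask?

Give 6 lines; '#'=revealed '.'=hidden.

Click 1 (3,1) count=1: revealed 1 new [(3,1)] -> total=1
Click 2 (4,0) count=0: revealed 7 new [(2,0) (2,1) (3,0) (4,0) (4,1) (5,0) (5,1)] -> total=8
Click 3 (2,4) count=3: revealed 1 new [(2,4)] -> total=9

Answer: ......
......
##..#.
##....
##....
##....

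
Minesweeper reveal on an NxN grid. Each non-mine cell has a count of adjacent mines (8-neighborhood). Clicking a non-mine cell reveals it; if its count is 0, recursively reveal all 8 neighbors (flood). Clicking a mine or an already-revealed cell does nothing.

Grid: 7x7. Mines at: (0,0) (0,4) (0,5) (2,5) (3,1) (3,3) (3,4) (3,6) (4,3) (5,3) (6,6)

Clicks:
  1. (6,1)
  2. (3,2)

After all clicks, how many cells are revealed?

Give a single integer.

Click 1 (6,1) count=0: revealed 9 new [(4,0) (4,1) (4,2) (5,0) (5,1) (5,2) (6,0) (6,1) (6,2)] -> total=9
Click 2 (3,2) count=3: revealed 1 new [(3,2)] -> total=10

Answer: 10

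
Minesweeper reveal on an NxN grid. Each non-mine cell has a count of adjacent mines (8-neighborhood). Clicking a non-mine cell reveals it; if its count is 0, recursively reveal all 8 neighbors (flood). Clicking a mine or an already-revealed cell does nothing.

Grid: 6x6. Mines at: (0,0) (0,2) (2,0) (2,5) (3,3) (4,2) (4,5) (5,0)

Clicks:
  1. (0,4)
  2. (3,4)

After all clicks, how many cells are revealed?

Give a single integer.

Answer: 7

Derivation:
Click 1 (0,4) count=0: revealed 6 new [(0,3) (0,4) (0,5) (1,3) (1,4) (1,5)] -> total=6
Click 2 (3,4) count=3: revealed 1 new [(3,4)] -> total=7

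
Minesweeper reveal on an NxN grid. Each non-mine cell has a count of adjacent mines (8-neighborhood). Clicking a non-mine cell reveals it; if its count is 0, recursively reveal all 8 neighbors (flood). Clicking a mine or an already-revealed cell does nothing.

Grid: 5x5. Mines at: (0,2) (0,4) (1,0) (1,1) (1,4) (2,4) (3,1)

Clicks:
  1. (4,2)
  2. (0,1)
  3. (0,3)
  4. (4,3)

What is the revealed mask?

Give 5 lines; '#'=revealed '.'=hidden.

Answer: .#.#.
.....
.....
..###
..###

Derivation:
Click 1 (4,2) count=1: revealed 1 new [(4,2)] -> total=1
Click 2 (0,1) count=3: revealed 1 new [(0,1)] -> total=2
Click 3 (0,3) count=3: revealed 1 new [(0,3)] -> total=3
Click 4 (4,3) count=0: revealed 5 new [(3,2) (3,3) (3,4) (4,3) (4,4)] -> total=8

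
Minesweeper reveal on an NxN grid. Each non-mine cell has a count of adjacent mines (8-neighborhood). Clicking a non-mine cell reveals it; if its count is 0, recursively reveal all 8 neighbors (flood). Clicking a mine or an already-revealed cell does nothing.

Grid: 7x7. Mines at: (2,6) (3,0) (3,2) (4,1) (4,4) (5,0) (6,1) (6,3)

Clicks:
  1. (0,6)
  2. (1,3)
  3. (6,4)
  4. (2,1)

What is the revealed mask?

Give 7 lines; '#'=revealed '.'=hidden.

Click 1 (0,6) count=0: revealed 23 new [(0,0) (0,1) (0,2) (0,3) (0,4) (0,5) (0,6) (1,0) (1,1) (1,2) (1,3) (1,4) (1,5) (1,6) (2,0) (2,1) (2,2) (2,3) (2,4) (2,5) (3,3) (3,4) (3,5)] -> total=23
Click 2 (1,3) count=0: revealed 0 new [(none)] -> total=23
Click 3 (6,4) count=1: revealed 1 new [(6,4)] -> total=24
Click 4 (2,1) count=2: revealed 0 new [(none)] -> total=24

Answer: #######
#######
######.
...###.
.......
.......
....#..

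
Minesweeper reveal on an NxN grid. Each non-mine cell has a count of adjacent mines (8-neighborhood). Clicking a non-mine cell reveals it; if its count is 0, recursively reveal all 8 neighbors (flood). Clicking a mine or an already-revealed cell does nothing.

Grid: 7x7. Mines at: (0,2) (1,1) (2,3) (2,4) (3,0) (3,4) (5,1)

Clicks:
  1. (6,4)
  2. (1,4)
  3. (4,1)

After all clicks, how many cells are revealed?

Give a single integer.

Click 1 (6,4) count=0: revealed 27 new [(0,3) (0,4) (0,5) (0,6) (1,3) (1,4) (1,5) (1,6) (2,5) (2,6) (3,5) (3,6) (4,2) (4,3) (4,4) (4,5) (4,6) (5,2) (5,3) (5,4) (5,5) (5,6) (6,2) (6,3) (6,4) (6,5) (6,6)] -> total=27
Click 2 (1,4) count=2: revealed 0 new [(none)] -> total=27
Click 3 (4,1) count=2: revealed 1 new [(4,1)] -> total=28

Answer: 28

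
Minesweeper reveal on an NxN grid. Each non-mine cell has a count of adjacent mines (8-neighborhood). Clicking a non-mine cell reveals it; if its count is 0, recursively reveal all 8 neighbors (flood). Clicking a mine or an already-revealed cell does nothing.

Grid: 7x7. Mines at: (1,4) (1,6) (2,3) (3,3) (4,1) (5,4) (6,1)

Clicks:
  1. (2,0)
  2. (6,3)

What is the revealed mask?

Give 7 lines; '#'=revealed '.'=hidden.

Answer: ####...
####...
###....
###....
.......
.......
...#...

Derivation:
Click 1 (2,0) count=0: revealed 14 new [(0,0) (0,1) (0,2) (0,3) (1,0) (1,1) (1,2) (1,3) (2,0) (2,1) (2,2) (3,0) (3,1) (3,2)] -> total=14
Click 2 (6,3) count=1: revealed 1 new [(6,3)] -> total=15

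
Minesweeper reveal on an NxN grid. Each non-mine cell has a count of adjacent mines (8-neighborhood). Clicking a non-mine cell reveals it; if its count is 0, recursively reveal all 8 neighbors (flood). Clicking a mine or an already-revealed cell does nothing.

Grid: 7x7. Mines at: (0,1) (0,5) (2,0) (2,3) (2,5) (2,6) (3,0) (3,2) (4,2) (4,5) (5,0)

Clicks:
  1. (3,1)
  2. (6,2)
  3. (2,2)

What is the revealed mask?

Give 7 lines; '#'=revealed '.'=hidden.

Click 1 (3,1) count=4: revealed 1 new [(3,1)] -> total=1
Click 2 (6,2) count=0: revealed 12 new [(5,1) (5,2) (5,3) (5,4) (5,5) (5,6) (6,1) (6,2) (6,3) (6,4) (6,5) (6,6)] -> total=13
Click 3 (2,2) count=2: revealed 1 new [(2,2)] -> total=14

Answer: .......
.......
..#....
.#.....
.......
.######
.######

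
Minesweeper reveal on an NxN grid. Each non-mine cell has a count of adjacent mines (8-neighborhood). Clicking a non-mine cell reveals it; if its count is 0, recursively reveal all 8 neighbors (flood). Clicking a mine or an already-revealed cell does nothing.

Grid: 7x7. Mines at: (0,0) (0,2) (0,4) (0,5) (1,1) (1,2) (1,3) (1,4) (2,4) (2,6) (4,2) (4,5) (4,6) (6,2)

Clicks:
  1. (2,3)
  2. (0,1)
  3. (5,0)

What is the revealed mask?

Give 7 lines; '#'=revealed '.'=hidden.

Answer: .#.....
.......
##.#...
##.....
##.....
##.....
##.....

Derivation:
Click 1 (2,3) count=4: revealed 1 new [(2,3)] -> total=1
Click 2 (0,1) count=4: revealed 1 new [(0,1)] -> total=2
Click 3 (5,0) count=0: revealed 10 new [(2,0) (2,1) (3,0) (3,1) (4,0) (4,1) (5,0) (5,1) (6,0) (6,1)] -> total=12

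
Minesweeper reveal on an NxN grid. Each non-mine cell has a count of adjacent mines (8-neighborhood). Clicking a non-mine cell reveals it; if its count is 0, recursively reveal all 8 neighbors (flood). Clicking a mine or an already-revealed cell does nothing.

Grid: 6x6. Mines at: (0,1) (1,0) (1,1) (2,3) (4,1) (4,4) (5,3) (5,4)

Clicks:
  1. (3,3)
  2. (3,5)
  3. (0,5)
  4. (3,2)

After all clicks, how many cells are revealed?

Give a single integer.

Answer: 14

Derivation:
Click 1 (3,3) count=2: revealed 1 new [(3,3)] -> total=1
Click 2 (3,5) count=1: revealed 1 new [(3,5)] -> total=2
Click 3 (0,5) count=0: revealed 11 new [(0,2) (0,3) (0,4) (0,5) (1,2) (1,3) (1,4) (1,5) (2,4) (2,5) (3,4)] -> total=13
Click 4 (3,2) count=2: revealed 1 new [(3,2)] -> total=14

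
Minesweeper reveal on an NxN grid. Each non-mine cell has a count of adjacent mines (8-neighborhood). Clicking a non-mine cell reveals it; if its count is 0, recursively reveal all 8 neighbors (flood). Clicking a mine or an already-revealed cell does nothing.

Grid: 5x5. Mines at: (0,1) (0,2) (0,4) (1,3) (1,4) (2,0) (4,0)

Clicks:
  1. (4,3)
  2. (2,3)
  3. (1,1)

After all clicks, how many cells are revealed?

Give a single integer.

Answer: 13

Derivation:
Click 1 (4,3) count=0: revealed 12 new [(2,1) (2,2) (2,3) (2,4) (3,1) (3,2) (3,3) (3,4) (4,1) (4,2) (4,3) (4,4)] -> total=12
Click 2 (2,3) count=2: revealed 0 new [(none)] -> total=12
Click 3 (1,1) count=3: revealed 1 new [(1,1)] -> total=13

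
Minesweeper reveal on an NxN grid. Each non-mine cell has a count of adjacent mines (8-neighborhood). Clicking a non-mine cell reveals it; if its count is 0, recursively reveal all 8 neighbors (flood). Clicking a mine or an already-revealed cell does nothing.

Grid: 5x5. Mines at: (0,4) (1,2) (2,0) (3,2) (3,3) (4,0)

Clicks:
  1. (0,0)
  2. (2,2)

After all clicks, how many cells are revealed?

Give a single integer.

Answer: 5

Derivation:
Click 1 (0,0) count=0: revealed 4 new [(0,0) (0,1) (1,0) (1,1)] -> total=4
Click 2 (2,2) count=3: revealed 1 new [(2,2)] -> total=5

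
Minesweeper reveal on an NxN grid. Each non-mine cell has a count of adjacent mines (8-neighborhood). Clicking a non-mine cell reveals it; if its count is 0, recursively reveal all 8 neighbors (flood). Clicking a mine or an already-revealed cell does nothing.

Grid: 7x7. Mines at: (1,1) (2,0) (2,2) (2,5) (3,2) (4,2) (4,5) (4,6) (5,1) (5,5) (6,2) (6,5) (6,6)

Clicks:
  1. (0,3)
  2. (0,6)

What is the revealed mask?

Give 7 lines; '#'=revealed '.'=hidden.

Click 1 (0,3) count=0: revealed 10 new [(0,2) (0,3) (0,4) (0,5) (0,6) (1,2) (1,3) (1,4) (1,5) (1,6)] -> total=10
Click 2 (0,6) count=0: revealed 0 new [(none)] -> total=10

Answer: ..#####
..#####
.......
.......
.......
.......
.......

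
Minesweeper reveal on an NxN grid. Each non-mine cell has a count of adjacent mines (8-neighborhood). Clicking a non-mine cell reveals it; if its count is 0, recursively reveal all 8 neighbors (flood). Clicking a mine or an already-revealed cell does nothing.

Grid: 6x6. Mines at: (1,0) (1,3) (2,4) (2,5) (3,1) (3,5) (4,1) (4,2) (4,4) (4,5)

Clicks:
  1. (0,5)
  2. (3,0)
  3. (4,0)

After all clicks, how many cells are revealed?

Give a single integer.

Click 1 (0,5) count=0: revealed 4 new [(0,4) (0,5) (1,4) (1,5)] -> total=4
Click 2 (3,0) count=2: revealed 1 new [(3,0)] -> total=5
Click 3 (4,0) count=2: revealed 1 new [(4,0)] -> total=6

Answer: 6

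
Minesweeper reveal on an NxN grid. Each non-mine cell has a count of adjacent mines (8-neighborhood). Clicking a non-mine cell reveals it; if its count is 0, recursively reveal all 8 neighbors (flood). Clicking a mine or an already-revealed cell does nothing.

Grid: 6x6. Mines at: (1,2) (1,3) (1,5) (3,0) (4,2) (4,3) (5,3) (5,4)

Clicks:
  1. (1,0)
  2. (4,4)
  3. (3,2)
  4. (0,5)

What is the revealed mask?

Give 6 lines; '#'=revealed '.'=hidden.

Answer: ##...#
##....
##....
..#...
....#.
......

Derivation:
Click 1 (1,0) count=0: revealed 6 new [(0,0) (0,1) (1,0) (1,1) (2,0) (2,1)] -> total=6
Click 2 (4,4) count=3: revealed 1 new [(4,4)] -> total=7
Click 3 (3,2) count=2: revealed 1 new [(3,2)] -> total=8
Click 4 (0,5) count=1: revealed 1 new [(0,5)] -> total=9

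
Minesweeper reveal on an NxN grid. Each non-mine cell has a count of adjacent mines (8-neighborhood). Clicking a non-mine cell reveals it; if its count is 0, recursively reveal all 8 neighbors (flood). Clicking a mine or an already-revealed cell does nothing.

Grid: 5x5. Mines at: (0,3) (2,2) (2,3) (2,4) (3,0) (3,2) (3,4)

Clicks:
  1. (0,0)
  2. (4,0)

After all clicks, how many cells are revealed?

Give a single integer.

Answer: 9

Derivation:
Click 1 (0,0) count=0: revealed 8 new [(0,0) (0,1) (0,2) (1,0) (1,1) (1,2) (2,0) (2,1)] -> total=8
Click 2 (4,0) count=1: revealed 1 new [(4,0)] -> total=9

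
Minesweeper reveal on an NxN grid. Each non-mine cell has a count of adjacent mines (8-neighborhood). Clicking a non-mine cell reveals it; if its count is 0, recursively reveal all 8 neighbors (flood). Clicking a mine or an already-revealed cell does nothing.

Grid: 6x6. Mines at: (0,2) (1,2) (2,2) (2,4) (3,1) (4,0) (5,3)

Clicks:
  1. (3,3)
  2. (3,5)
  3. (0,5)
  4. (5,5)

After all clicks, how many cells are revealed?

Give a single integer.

Click 1 (3,3) count=2: revealed 1 new [(3,3)] -> total=1
Click 2 (3,5) count=1: revealed 1 new [(3,5)] -> total=2
Click 3 (0,5) count=0: revealed 6 new [(0,3) (0,4) (0,5) (1,3) (1,4) (1,5)] -> total=8
Click 4 (5,5) count=0: revealed 5 new [(3,4) (4,4) (4,5) (5,4) (5,5)] -> total=13

Answer: 13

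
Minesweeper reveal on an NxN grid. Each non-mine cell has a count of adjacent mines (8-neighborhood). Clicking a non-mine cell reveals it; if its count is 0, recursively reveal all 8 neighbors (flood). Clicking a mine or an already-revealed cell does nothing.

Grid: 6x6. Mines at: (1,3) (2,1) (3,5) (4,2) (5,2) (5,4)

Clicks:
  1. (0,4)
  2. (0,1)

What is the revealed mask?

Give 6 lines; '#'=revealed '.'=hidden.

Click 1 (0,4) count=1: revealed 1 new [(0,4)] -> total=1
Click 2 (0,1) count=0: revealed 6 new [(0,0) (0,1) (0,2) (1,0) (1,1) (1,2)] -> total=7

Answer: ###.#.
###...
......
......
......
......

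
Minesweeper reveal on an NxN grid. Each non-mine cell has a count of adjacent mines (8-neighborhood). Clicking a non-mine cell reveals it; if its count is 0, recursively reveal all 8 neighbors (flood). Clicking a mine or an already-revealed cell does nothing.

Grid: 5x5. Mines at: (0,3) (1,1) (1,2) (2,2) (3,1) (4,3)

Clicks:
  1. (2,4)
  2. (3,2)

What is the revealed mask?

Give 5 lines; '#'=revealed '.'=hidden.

Answer: .....
...##
...##
..###
.....

Derivation:
Click 1 (2,4) count=0: revealed 6 new [(1,3) (1,4) (2,3) (2,4) (3,3) (3,4)] -> total=6
Click 2 (3,2) count=3: revealed 1 new [(3,2)] -> total=7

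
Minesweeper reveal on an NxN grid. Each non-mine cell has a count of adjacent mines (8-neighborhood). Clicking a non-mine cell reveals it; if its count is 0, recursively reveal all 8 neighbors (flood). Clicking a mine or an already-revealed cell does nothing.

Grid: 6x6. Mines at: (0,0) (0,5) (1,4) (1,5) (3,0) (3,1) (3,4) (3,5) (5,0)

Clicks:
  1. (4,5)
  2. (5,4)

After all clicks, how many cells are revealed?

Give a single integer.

Answer: 10

Derivation:
Click 1 (4,5) count=2: revealed 1 new [(4,5)] -> total=1
Click 2 (5,4) count=0: revealed 9 new [(4,1) (4,2) (4,3) (4,4) (5,1) (5,2) (5,3) (5,4) (5,5)] -> total=10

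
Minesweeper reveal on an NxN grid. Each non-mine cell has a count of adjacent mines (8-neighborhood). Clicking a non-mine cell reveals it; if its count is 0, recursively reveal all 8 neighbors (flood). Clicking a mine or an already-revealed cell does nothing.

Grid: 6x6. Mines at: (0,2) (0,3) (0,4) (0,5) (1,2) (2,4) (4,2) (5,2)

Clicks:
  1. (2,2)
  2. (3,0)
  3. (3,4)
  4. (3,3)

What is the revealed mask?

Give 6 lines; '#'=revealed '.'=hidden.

Click 1 (2,2) count=1: revealed 1 new [(2,2)] -> total=1
Click 2 (3,0) count=0: revealed 12 new [(0,0) (0,1) (1,0) (1,1) (2,0) (2,1) (3,0) (3,1) (4,0) (4,1) (5,0) (5,1)] -> total=13
Click 3 (3,4) count=1: revealed 1 new [(3,4)] -> total=14
Click 4 (3,3) count=2: revealed 1 new [(3,3)] -> total=15

Answer: ##....
##....
###...
##.##.
##....
##....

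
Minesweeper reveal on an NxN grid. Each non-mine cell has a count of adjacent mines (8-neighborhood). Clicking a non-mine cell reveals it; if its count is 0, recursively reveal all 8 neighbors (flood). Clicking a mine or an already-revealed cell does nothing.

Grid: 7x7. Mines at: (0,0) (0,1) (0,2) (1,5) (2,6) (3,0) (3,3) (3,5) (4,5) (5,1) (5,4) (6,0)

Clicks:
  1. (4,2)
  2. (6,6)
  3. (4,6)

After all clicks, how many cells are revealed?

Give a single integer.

Click 1 (4,2) count=2: revealed 1 new [(4,2)] -> total=1
Click 2 (6,6) count=0: revealed 4 new [(5,5) (5,6) (6,5) (6,6)] -> total=5
Click 3 (4,6) count=2: revealed 1 new [(4,6)] -> total=6

Answer: 6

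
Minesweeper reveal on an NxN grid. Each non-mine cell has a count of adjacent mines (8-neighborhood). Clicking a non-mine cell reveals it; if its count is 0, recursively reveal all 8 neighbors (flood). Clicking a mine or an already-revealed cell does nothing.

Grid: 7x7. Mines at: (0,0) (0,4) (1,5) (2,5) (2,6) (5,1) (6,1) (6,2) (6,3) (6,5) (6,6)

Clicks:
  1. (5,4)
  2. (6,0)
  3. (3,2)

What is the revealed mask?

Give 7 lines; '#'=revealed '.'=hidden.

Click 1 (5,4) count=2: revealed 1 new [(5,4)] -> total=1
Click 2 (6,0) count=2: revealed 1 new [(6,0)] -> total=2
Click 3 (3,2) count=0: revealed 31 new [(0,1) (0,2) (0,3) (1,0) (1,1) (1,2) (1,3) (1,4) (2,0) (2,1) (2,2) (2,3) (2,4) (3,0) (3,1) (3,2) (3,3) (3,4) (3,5) (3,6) (4,0) (4,1) (4,2) (4,3) (4,4) (4,5) (4,6) (5,2) (5,3) (5,5) (5,6)] -> total=33

Answer: .###...
#####..
#####..
#######
#######
..#####
#......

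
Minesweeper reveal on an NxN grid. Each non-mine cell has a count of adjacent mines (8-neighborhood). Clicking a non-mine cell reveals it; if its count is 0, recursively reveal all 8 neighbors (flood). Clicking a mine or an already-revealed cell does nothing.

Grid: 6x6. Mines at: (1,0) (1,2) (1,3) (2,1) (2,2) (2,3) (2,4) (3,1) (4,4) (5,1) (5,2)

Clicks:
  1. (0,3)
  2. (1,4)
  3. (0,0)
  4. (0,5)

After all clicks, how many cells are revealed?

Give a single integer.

Answer: 6

Derivation:
Click 1 (0,3) count=2: revealed 1 new [(0,3)] -> total=1
Click 2 (1,4) count=3: revealed 1 new [(1,4)] -> total=2
Click 3 (0,0) count=1: revealed 1 new [(0,0)] -> total=3
Click 4 (0,5) count=0: revealed 3 new [(0,4) (0,5) (1,5)] -> total=6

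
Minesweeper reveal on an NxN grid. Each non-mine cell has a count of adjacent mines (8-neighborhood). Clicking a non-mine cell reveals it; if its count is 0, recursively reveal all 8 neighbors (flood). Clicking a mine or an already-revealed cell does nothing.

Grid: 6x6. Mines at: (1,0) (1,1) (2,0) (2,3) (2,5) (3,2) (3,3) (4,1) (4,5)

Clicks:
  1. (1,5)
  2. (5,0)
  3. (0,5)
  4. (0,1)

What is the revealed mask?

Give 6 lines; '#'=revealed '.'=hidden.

Answer: .#####
..####
......
......
......
#.....

Derivation:
Click 1 (1,5) count=1: revealed 1 new [(1,5)] -> total=1
Click 2 (5,0) count=1: revealed 1 new [(5,0)] -> total=2
Click 3 (0,5) count=0: revealed 7 new [(0,2) (0,3) (0,4) (0,5) (1,2) (1,3) (1,4)] -> total=9
Click 4 (0,1) count=2: revealed 1 new [(0,1)] -> total=10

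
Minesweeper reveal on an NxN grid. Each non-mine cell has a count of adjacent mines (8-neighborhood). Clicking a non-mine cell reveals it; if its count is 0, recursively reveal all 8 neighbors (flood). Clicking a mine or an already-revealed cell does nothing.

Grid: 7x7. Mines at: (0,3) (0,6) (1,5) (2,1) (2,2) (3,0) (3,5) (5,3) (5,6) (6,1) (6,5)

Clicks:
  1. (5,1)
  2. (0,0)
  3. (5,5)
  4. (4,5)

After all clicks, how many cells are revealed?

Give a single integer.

Click 1 (5,1) count=1: revealed 1 new [(5,1)] -> total=1
Click 2 (0,0) count=0: revealed 6 new [(0,0) (0,1) (0,2) (1,0) (1,1) (1,2)] -> total=7
Click 3 (5,5) count=2: revealed 1 new [(5,5)] -> total=8
Click 4 (4,5) count=2: revealed 1 new [(4,5)] -> total=9

Answer: 9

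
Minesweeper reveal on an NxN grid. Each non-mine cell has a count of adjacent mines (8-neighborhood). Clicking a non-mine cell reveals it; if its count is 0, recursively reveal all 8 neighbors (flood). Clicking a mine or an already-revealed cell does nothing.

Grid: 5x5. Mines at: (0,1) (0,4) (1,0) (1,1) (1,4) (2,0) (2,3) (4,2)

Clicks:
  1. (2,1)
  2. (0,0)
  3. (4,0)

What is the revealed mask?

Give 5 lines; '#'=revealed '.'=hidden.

Click 1 (2,1) count=3: revealed 1 new [(2,1)] -> total=1
Click 2 (0,0) count=3: revealed 1 new [(0,0)] -> total=2
Click 3 (4,0) count=0: revealed 4 new [(3,0) (3,1) (4,0) (4,1)] -> total=6

Answer: #....
.....
.#...
##...
##...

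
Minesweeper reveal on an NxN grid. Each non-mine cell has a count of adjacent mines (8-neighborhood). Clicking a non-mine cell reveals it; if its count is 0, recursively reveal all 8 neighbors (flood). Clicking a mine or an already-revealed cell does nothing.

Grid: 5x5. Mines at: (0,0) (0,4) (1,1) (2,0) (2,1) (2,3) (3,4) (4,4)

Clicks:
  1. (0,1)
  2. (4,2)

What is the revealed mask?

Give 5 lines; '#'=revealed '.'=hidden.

Click 1 (0,1) count=2: revealed 1 new [(0,1)] -> total=1
Click 2 (4,2) count=0: revealed 8 new [(3,0) (3,1) (3,2) (3,3) (4,0) (4,1) (4,2) (4,3)] -> total=9

Answer: .#...
.....
.....
####.
####.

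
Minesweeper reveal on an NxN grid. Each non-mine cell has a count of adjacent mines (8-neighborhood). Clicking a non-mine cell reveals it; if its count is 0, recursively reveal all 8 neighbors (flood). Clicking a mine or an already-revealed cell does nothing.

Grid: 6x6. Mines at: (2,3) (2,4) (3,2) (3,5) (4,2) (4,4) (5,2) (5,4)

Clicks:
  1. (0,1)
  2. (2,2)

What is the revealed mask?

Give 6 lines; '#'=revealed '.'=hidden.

Click 1 (0,1) count=0: revealed 21 new [(0,0) (0,1) (0,2) (0,3) (0,4) (0,5) (1,0) (1,1) (1,2) (1,3) (1,4) (1,5) (2,0) (2,1) (2,2) (3,0) (3,1) (4,0) (4,1) (5,0) (5,1)] -> total=21
Click 2 (2,2) count=2: revealed 0 new [(none)] -> total=21

Answer: ######
######
###...
##....
##....
##....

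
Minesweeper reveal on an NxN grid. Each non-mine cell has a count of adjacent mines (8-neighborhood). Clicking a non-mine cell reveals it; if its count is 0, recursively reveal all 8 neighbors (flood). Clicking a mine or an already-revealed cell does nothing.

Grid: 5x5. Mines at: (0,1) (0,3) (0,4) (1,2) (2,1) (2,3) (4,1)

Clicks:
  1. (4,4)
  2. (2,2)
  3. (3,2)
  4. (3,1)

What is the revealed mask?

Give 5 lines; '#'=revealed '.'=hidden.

Answer: .....
.....
..#..
.####
..###

Derivation:
Click 1 (4,4) count=0: revealed 6 new [(3,2) (3,3) (3,4) (4,2) (4,3) (4,4)] -> total=6
Click 2 (2,2) count=3: revealed 1 new [(2,2)] -> total=7
Click 3 (3,2) count=3: revealed 0 new [(none)] -> total=7
Click 4 (3,1) count=2: revealed 1 new [(3,1)] -> total=8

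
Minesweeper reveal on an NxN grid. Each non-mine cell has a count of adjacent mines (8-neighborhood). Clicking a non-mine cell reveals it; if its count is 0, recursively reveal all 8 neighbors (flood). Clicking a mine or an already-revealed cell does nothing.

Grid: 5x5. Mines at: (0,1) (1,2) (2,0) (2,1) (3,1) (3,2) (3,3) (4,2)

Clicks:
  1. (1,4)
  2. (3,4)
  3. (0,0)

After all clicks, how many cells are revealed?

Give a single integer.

Answer: 8

Derivation:
Click 1 (1,4) count=0: revealed 6 new [(0,3) (0,4) (1,3) (1,4) (2,3) (2,4)] -> total=6
Click 2 (3,4) count=1: revealed 1 new [(3,4)] -> total=7
Click 3 (0,0) count=1: revealed 1 new [(0,0)] -> total=8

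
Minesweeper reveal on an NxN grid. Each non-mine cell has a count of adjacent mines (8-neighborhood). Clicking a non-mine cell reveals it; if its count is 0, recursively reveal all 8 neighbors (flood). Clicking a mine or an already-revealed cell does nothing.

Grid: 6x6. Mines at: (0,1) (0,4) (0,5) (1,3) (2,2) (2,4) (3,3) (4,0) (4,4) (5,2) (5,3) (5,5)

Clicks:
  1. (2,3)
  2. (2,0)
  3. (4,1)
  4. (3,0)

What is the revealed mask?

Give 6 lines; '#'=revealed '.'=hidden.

Answer: ......
##....
##.#..
##....
.#....
......

Derivation:
Click 1 (2,3) count=4: revealed 1 new [(2,3)] -> total=1
Click 2 (2,0) count=0: revealed 6 new [(1,0) (1,1) (2,0) (2,1) (3,0) (3,1)] -> total=7
Click 3 (4,1) count=2: revealed 1 new [(4,1)] -> total=8
Click 4 (3,0) count=1: revealed 0 new [(none)] -> total=8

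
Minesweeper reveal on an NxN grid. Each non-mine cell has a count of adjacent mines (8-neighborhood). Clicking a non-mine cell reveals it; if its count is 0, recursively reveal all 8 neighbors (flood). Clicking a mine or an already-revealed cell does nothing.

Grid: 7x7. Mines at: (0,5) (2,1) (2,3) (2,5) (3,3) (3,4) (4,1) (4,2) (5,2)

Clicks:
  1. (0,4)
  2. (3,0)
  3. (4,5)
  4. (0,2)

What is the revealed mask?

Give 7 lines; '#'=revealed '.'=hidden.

Answer: #####..
#####..
.......
#......
.....#.
.......
.......

Derivation:
Click 1 (0,4) count=1: revealed 1 new [(0,4)] -> total=1
Click 2 (3,0) count=2: revealed 1 new [(3,0)] -> total=2
Click 3 (4,5) count=1: revealed 1 new [(4,5)] -> total=3
Click 4 (0,2) count=0: revealed 9 new [(0,0) (0,1) (0,2) (0,3) (1,0) (1,1) (1,2) (1,3) (1,4)] -> total=12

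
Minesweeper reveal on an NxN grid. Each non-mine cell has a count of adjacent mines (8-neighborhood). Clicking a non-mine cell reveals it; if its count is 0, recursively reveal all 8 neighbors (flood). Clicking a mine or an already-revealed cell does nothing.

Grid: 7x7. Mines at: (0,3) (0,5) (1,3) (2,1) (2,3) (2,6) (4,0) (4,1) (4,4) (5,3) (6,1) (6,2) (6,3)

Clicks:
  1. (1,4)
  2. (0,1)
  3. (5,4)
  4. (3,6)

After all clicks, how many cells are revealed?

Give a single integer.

Answer: 9

Derivation:
Click 1 (1,4) count=4: revealed 1 new [(1,4)] -> total=1
Click 2 (0,1) count=0: revealed 6 new [(0,0) (0,1) (0,2) (1,0) (1,1) (1,2)] -> total=7
Click 3 (5,4) count=3: revealed 1 new [(5,4)] -> total=8
Click 4 (3,6) count=1: revealed 1 new [(3,6)] -> total=9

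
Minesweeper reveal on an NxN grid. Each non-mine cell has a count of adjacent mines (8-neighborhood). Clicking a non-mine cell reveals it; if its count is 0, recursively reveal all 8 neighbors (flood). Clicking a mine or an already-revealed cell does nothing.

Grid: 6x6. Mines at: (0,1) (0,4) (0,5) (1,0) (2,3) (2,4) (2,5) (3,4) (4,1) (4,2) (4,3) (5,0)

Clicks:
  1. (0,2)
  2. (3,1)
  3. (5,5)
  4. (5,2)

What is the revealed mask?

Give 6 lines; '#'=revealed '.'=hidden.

Click 1 (0,2) count=1: revealed 1 new [(0,2)] -> total=1
Click 2 (3,1) count=2: revealed 1 new [(3,1)] -> total=2
Click 3 (5,5) count=0: revealed 4 new [(4,4) (4,5) (5,4) (5,5)] -> total=6
Click 4 (5,2) count=3: revealed 1 new [(5,2)] -> total=7

Answer: ..#...
......
......
.#....
....##
..#.##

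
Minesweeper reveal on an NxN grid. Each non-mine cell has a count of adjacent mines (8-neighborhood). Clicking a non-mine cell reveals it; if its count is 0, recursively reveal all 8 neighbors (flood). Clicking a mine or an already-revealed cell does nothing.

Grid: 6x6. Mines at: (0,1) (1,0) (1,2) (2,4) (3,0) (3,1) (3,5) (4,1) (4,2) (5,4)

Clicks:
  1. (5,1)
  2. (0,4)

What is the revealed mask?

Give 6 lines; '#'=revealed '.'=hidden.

Answer: ...###
...###
......
......
......
.#....

Derivation:
Click 1 (5,1) count=2: revealed 1 new [(5,1)] -> total=1
Click 2 (0,4) count=0: revealed 6 new [(0,3) (0,4) (0,5) (1,3) (1,4) (1,5)] -> total=7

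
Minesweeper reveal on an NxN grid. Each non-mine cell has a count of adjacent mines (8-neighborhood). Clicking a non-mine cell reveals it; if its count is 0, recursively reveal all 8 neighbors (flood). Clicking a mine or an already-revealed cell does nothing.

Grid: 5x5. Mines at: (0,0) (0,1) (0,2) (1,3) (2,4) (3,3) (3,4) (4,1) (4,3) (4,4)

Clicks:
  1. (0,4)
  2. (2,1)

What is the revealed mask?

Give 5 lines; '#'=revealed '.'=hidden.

Answer: ....#
###..
###..
###..
.....

Derivation:
Click 1 (0,4) count=1: revealed 1 new [(0,4)] -> total=1
Click 2 (2,1) count=0: revealed 9 new [(1,0) (1,1) (1,2) (2,0) (2,1) (2,2) (3,0) (3,1) (3,2)] -> total=10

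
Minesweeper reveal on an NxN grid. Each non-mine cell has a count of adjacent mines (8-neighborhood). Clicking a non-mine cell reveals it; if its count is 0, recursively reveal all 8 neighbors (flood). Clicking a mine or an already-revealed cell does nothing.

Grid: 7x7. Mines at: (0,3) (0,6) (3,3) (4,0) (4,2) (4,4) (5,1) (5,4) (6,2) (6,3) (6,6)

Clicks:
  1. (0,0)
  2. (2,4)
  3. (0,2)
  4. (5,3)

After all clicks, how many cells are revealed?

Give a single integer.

Answer: 14

Derivation:
Click 1 (0,0) count=0: revealed 12 new [(0,0) (0,1) (0,2) (1,0) (1,1) (1,2) (2,0) (2,1) (2,2) (3,0) (3,1) (3,2)] -> total=12
Click 2 (2,4) count=1: revealed 1 new [(2,4)] -> total=13
Click 3 (0,2) count=1: revealed 0 new [(none)] -> total=13
Click 4 (5,3) count=5: revealed 1 new [(5,3)] -> total=14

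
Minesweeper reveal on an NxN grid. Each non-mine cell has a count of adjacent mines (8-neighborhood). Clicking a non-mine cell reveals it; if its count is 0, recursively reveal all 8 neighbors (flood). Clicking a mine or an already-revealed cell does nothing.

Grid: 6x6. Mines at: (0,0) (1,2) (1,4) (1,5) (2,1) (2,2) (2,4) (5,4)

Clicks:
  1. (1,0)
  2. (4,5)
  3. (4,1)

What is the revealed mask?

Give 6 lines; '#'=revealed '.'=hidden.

Answer: ......
#.....
......
####..
####.#
####..

Derivation:
Click 1 (1,0) count=2: revealed 1 new [(1,0)] -> total=1
Click 2 (4,5) count=1: revealed 1 new [(4,5)] -> total=2
Click 3 (4,1) count=0: revealed 12 new [(3,0) (3,1) (3,2) (3,3) (4,0) (4,1) (4,2) (4,3) (5,0) (5,1) (5,2) (5,3)] -> total=14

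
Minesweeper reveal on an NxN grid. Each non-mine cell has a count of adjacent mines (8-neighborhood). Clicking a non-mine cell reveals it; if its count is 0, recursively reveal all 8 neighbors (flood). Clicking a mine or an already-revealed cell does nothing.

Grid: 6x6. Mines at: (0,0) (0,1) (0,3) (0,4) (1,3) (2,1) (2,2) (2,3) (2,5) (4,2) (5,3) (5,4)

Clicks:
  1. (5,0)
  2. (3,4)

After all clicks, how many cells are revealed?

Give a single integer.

Answer: 7

Derivation:
Click 1 (5,0) count=0: revealed 6 new [(3,0) (3,1) (4,0) (4,1) (5,0) (5,1)] -> total=6
Click 2 (3,4) count=2: revealed 1 new [(3,4)] -> total=7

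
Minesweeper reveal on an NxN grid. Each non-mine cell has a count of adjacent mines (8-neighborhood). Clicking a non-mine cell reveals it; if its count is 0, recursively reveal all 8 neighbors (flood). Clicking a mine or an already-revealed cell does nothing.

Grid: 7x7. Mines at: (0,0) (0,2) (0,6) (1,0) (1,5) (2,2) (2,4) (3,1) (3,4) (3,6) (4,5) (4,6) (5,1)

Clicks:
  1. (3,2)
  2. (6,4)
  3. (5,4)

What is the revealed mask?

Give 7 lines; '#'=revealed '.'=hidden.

Answer: .......
.......
.......
..#....
..###..
..#####
..#####

Derivation:
Click 1 (3,2) count=2: revealed 1 new [(3,2)] -> total=1
Click 2 (6,4) count=0: revealed 13 new [(4,2) (4,3) (4,4) (5,2) (5,3) (5,4) (5,5) (5,6) (6,2) (6,3) (6,4) (6,5) (6,6)] -> total=14
Click 3 (5,4) count=1: revealed 0 new [(none)] -> total=14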